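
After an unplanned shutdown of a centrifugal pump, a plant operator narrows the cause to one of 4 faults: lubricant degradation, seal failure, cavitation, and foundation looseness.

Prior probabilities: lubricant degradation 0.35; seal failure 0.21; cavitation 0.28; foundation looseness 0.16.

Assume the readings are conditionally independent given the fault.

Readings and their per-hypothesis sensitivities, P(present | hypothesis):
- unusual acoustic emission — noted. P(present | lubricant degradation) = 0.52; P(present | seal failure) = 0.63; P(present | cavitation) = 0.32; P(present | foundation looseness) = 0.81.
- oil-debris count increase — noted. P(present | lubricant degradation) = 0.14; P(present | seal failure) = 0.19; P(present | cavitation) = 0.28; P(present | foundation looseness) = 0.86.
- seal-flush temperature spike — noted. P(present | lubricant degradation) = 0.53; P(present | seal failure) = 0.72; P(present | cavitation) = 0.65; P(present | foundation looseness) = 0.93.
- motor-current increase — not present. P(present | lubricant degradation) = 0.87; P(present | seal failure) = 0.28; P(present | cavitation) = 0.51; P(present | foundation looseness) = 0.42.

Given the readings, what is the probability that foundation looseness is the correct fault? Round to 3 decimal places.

0.725

For each hypothesis, the unnormalized posterior weight is prior × product of the reading likelihoods (using 1 − P(present | H) for each absent reading):
  lubricant degradation: 0.35 × 0.52 × 0.14 × 0.53 × (1 − 0.87) = 0.0017556
  seal failure: 0.21 × 0.63 × 0.19 × 0.72 × (1 − 0.28) = 0.013031
  cavitation: 0.28 × 0.32 × 0.28 × 0.65 × (1 − 0.51) = 0.0079905
  foundation looseness: 0.16 × 0.81 × 0.86 × 0.93 × (1 − 0.42) = 0.060119
Marginal likelihood of the evidence = 0.082896.
P(foundation looseness | evidence) = 0.060119 / 0.082896 ≈ 0.725.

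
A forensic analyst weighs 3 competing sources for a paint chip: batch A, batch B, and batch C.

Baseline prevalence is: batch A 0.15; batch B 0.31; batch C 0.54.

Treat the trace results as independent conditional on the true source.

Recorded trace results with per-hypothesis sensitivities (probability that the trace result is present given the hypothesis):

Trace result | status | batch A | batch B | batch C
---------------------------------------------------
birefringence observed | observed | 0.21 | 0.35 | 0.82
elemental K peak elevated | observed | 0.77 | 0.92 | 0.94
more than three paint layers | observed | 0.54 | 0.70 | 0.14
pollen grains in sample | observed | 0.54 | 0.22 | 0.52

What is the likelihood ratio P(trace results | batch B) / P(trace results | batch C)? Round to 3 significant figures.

The Bayes factor is the ratio of the joint likelihoods of the trace result pattern under the two hypotheses.
  batch B: 0.35 × 0.92 × 0.70 × 0.22 = 0.049588
  batch C: 0.82 × 0.94 × 0.14 × 0.52 = 0.056114
Bayes factor = 0.049588 / 0.056114 ≈ 0.884

0.884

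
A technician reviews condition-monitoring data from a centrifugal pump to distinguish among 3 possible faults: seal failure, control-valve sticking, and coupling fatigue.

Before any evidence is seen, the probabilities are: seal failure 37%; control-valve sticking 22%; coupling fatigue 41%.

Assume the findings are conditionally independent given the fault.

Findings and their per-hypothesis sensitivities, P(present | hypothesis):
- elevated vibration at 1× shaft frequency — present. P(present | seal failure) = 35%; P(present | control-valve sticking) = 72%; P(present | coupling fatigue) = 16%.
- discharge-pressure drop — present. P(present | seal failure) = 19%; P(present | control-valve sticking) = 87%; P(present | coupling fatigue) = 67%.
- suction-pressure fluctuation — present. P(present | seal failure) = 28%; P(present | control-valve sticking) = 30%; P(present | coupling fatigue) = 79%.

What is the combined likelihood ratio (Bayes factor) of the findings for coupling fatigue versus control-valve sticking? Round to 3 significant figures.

Joint likelihood of the evidence pattern under each hypothesis:
  coupling fatigue: 0.16 × 0.67 × 0.79 = 0.084688
  control-valve sticking: 0.72 × 0.87 × 0.30 = 0.18792
Bayes factor = 0.084688 / 0.18792 ≈ 0.451

0.451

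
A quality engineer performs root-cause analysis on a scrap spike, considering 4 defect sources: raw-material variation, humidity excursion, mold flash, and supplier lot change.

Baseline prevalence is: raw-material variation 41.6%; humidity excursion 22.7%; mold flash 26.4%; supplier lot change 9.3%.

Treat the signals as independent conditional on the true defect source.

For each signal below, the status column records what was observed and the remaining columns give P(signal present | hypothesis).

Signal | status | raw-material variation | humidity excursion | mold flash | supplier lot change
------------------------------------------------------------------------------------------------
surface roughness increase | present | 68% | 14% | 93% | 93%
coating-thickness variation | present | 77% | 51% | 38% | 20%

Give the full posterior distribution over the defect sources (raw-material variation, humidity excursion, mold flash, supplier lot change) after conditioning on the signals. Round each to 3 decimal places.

0.632, 0.047, 0.271, 0.050

For each hypothesis, the unnormalized posterior weight is prior × product of the signal likelihoods:
  raw-material variation: 0.416 × 0.68 × 0.77 = 0.21782
  humidity excursion: 0.227 × 0.14 × 0.51 = 0.016208
  mold flash: 0.264 × 0.93 × 0.38 = 0.093298
  supplier lot change: 0.093 × 0.93 × 0.20 = 0.017298
Normalizing constant Z = 0.21782 + 0.016208 + 0.093298 + 0.017298 = 0.34462.
P(raw-material variation | evidence) = 0.21782 / 0.34462 ≈ 0.632
P(humidity excursion | evidence) = 0.016208 / 0.34462 ≈ 0.047
P(mold flash | evidence) = 0.093298 / 0.34462 ≈ 0.271
P(supplier lot change | evidence) = 0.017298 / 0.34462 ≈ 0.050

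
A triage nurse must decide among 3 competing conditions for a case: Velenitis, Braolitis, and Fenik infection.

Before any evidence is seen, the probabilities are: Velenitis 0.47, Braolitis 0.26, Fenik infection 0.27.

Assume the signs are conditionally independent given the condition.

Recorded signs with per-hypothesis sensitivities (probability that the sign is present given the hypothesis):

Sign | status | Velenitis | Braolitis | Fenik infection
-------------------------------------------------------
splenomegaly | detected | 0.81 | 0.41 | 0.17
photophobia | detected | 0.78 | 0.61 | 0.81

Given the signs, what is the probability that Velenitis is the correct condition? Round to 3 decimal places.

0.744

Multiply each prior by the joint likelihood of the sign pattern:
  Velenitis: 0.47 × 0.81 × 0.78 = 0.29695
  Braolitis: 0.26 × 0.41 × 0.61 = 0.065026
  Fenik infection: 0.27 × 0.17 × 0.81 = 0.037179
The unnormalized weights sum to 0.39915.
P(Velenitis | evidence) = 0.29695 / 0.39915 ≈ 0.744.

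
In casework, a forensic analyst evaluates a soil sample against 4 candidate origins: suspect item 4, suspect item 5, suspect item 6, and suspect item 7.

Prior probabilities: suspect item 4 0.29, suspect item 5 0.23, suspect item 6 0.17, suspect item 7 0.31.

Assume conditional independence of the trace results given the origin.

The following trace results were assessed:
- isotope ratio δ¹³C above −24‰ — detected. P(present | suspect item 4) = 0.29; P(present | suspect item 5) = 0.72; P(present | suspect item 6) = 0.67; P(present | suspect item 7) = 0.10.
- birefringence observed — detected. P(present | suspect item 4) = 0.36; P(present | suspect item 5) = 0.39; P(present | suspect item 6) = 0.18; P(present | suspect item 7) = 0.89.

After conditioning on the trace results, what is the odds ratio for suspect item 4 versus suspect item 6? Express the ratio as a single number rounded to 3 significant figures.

Unnormalized posterior weight (prior times the trace result likelihoods) for each of the two hypotheses:
  suspect item 4: 0.29 × 0.29 × 0.36 = 0.030276
  suspect item 6: 0.17 × 0.67 × 0.18 = 0.020502
Odds(suspect item 4 : suspect item 6) = 0.030276 / 0.020502 ≈ 1.48.

1.48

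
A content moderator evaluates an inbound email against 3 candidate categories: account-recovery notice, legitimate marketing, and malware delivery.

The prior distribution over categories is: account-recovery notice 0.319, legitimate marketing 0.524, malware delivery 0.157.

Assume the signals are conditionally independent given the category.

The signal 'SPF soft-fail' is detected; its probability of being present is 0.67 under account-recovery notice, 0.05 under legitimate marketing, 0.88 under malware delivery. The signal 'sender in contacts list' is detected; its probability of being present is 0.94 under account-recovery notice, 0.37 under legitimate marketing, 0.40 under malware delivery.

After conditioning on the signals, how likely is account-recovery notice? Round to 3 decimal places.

0.756

Multiply each prior by the joint likelihood of the signal pattern:
  account-recovery notice: 0.319 × 0.67 × 0.94 = 0.20091
  legitimate marketing: 0.524 × 0.05 × 0.37 = 0.009694
  malware delivery: 0.157 × 0.88 × 0.40 = 0.055264
Normalizing constant Z = 0.20091 + 0.009694 + 0.055264 = 0.26586.
P(account-recovery notice | evidence) = 0.20091 / 0.26586 ≈ 0.756.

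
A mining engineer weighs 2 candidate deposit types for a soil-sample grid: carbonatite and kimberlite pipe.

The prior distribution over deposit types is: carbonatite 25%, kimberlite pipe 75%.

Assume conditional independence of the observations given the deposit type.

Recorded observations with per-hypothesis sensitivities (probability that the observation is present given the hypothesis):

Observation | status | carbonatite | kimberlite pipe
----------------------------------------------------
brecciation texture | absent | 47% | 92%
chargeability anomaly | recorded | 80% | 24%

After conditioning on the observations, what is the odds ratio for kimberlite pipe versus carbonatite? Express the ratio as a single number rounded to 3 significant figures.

0.136

Posterior odds equal prior odds times the likelihood ratio; only the two competing hypotheses matter (using 1 − P(present | H) for each absent observation).
  kimberlite pipe: 0.75 × (1 − 0.92) × 0.24 = 0.0144
  carbonatite: 0.25 × (1 − 0.47) × 0.80 = 0.106
Posterior odds = 0.0144 / 0.106 ≈ 0.136.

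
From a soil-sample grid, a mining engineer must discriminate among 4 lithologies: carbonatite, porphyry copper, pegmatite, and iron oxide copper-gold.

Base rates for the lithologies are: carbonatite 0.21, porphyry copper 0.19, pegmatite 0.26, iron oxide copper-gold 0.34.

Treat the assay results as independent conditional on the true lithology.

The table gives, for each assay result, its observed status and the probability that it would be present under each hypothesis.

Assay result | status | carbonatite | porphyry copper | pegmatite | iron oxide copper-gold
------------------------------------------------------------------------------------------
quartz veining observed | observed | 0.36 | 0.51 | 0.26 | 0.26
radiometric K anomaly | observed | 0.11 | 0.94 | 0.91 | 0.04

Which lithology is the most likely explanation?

For each hypothesis, the unnormalized posterior weight is prior × product of the assay result likelihoods:
  carbonatite: 0.21 × 0.36 × 0.11 = 0.008316
  porphyry copper: 0.19 × 0.51 × 0.94 = 0.091086
  pegmatite: 0.26 × 0.26 × 0.91 = 0.061516
  iron oxide copper-gold: 0.34 × 0.26 × 0.04 = 0.003536
The unnormalized weights sum to 0.16445.
P(carbonatite | evidence) ≈ 0.008316 / 0.16445 ≈ 0.051
P(porphyry copper | evidence) ≈ 0.091086 / 0.16445 ≈ 0.554
P(pegmatite | evidence) ≈ 0.061516 / 0.16445 ≈ 0.374
P(iron oxide copper-gold | evidence) ≈ 0.003536 / 0.16445 ≈ 0.022
The largest is 0.554, so porphyry copper is most probable.

porphyry copper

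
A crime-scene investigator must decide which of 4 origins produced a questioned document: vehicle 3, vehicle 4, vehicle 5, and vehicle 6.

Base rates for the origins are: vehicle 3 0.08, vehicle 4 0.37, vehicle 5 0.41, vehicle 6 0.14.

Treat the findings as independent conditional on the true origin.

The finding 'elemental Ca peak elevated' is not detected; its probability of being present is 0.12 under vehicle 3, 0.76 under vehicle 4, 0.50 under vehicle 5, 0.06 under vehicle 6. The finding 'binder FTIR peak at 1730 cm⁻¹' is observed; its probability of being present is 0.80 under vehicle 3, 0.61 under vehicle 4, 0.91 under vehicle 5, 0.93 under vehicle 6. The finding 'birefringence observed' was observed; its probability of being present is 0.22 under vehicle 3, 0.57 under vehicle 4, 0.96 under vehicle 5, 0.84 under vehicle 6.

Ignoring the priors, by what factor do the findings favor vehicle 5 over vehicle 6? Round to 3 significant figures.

0.595

Take the product of per-finding likelihoods under each hypothesis (using 1 − P(present | H) for each absent finding), then divide.
  vehicle 5: (1 − 0.50) × 0.91 × 0.96 = 0.4368
  vehicle 6: (1 − 0.06) × 0.93 × 0.84 = 0.73433
Bayes factor = 0.4368 / 0.73433 ≈ 0.595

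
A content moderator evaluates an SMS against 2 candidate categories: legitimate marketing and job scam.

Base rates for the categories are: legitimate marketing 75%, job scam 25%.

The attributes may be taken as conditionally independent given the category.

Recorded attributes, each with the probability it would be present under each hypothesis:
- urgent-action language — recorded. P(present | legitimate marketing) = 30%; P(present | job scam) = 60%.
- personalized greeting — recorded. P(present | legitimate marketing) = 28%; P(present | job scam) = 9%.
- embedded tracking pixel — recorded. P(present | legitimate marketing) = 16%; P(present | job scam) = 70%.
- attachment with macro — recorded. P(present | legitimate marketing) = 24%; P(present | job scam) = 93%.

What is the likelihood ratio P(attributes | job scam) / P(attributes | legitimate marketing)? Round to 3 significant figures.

10.9

The Bayes factor is the ratio of the joint likelihoods of the attribute pattern under the two hypotheses.
  job scam: 0.60 × 0.09 × 0.70 × 0.93 = 0.035154
  legitimate marketing: 0.30 × 0.28 × 0.16 × 0.24 = 0.0032256
Bayes factor = 0.035154 / 0.0032256 ≈ 10.9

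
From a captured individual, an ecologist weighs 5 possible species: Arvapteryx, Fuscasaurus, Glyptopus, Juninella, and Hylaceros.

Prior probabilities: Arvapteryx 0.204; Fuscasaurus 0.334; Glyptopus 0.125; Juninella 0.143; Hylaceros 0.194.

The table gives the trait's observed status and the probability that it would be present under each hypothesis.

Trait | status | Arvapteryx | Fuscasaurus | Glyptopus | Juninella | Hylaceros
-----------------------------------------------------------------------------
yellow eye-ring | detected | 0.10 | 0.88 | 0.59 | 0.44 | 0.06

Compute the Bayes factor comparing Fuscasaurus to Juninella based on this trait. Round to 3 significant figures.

The Bayes factor is the ratio of the two likelihoods.
  Fuscasaurus: 0.88
  Juninella: 0.44
Bayes factor = 0.88 / 0.44 ≈ 2.00

2.00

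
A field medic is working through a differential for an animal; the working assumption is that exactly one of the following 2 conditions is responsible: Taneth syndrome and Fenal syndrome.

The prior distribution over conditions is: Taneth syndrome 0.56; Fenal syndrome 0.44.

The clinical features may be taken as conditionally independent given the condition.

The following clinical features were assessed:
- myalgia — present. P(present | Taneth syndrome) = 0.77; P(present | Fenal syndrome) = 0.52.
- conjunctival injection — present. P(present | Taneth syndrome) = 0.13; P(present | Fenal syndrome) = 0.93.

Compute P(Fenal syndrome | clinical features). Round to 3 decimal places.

Multiply each prior by the joint likelihood of the clinical feature pattern:
  Taneth syndrome: 0.56 × 0.77 × 0.13 = 0.056056
  Fenal syndrome: 0.44 × 0.52 × 0.93 = 0.21278
Normalizing constant Z = 0.056056 + 0.21278 = 0.26884.
P(Fenal syndrome | evidence) = 0.21278 / 0.26884 ≈ 0.791.

0.791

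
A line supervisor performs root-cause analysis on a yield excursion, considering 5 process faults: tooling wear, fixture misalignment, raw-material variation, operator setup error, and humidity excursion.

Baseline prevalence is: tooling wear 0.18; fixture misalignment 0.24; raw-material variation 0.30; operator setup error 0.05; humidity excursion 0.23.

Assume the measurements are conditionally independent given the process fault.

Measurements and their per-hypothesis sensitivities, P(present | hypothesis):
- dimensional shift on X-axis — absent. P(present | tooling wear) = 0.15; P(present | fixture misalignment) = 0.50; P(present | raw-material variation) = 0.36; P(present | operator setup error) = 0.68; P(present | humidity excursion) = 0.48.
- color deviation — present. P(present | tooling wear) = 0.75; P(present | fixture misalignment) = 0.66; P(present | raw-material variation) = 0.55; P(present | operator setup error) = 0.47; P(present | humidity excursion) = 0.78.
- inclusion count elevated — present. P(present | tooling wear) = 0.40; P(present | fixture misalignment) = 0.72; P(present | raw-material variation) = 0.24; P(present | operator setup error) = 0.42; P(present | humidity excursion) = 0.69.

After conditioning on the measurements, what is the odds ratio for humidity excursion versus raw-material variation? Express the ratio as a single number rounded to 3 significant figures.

The normalizing constant cancels in an odds ratio, so compute prior × likelihood for the two hypotheses only (using 1 − P(present | H) for each absent measurement):
  humidity excursion: 0.23 × (1 − 0.48) × 0.78 × 0.69 = 0.064369
  raw-material variation: 0.30 × (1 − 0.36) × 0.55 × 0.24 = 0.025344
Odds(humidity excursion : raw-material variation) = 0.064369 / 0.025344 ≈ 2.54.

2.54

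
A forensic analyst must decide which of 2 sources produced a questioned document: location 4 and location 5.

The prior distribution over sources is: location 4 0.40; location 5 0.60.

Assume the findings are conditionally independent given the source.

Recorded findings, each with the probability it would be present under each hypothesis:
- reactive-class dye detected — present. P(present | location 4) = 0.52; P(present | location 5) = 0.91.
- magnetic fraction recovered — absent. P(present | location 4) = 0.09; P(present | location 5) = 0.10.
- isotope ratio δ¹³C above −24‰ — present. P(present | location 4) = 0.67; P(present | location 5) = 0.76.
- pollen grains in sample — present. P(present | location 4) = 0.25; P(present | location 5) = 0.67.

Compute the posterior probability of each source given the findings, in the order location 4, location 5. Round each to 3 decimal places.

0.112, 0.888

Multiply each prior by the joint likelihood of the evidence pattern (using 1 − P(present | H) for each absent finding):
  location 4: 0.40 × 0.52 × (1 − 0.09) × 0.67 × 0.25 = 0.031704
  location 5: 0.60 × 0.91 × (1 − 0.10) × 0.76 × 0.67 = 0.25022
The unnormalized weights sum to 0.28193.
P(location 4 | evidence) = 0.031704 / 0.28193 ≈ 0.112
P(location 5 | evidence) = 0.25022 / 0.28193 ≈ 0.888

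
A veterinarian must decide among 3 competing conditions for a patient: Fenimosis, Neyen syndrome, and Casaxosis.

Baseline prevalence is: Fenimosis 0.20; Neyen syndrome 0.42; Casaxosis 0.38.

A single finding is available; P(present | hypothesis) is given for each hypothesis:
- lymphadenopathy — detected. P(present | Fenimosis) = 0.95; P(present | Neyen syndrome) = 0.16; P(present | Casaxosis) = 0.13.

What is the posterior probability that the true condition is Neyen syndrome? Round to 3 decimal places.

Multiply each prior by the likelihood of the finding:
  Fenimosis: 0.20 × 0.95 = 0.19
  Neyen syndrome: 0.42 × 0.16 = 0.0672
  Casaxosis: 0.38 × 0.13 = 0.0494
Marginal likelihood of the evidence = 0.3066.
P(Neyen syndrome | evidence) = 0.0672 / 0.3066 ≈ 0.219.

0.219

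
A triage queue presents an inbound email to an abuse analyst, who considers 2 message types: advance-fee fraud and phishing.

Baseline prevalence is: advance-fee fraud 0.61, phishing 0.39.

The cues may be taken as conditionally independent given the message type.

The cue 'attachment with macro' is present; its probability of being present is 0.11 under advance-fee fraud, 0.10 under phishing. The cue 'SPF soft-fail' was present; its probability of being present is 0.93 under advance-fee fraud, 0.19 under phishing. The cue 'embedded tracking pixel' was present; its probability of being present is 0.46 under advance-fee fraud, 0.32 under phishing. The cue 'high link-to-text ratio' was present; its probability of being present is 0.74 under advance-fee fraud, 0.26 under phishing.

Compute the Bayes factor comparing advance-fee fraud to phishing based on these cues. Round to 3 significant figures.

Take the product of per-cue likelihoods under each hypothesis, then divide.
  advance-fee fraud: 0.11 × 0.93 × 0.46 × 0.74 = 0.034823
  phishing: 0.10 × 0.19 × 0.32 × 0.26 = 0.0015808
Bayes factor = 0.034823 / 0.0015808 ≈ 22.0

22.0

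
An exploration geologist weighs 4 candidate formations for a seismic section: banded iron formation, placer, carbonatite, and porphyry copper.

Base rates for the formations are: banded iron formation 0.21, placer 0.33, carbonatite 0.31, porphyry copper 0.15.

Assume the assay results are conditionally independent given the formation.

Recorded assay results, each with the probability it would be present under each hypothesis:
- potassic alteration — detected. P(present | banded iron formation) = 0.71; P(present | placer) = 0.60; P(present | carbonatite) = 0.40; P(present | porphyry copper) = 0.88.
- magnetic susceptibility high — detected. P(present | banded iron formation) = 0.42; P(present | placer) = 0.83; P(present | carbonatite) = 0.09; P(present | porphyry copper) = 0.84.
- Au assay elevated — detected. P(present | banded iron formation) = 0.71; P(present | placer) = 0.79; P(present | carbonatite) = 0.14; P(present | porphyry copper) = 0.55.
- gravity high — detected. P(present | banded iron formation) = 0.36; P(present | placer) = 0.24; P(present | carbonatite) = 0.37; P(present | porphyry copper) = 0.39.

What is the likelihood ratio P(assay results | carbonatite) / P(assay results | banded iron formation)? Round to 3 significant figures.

0.0245

The Bayes factor is the ratio of the joint likelihoods of the assay result pattern under the two hypotheses.
  carbonatite: 0.40 × 0.09 × 0.14 × 0.37 = 0.0018648
  banded iron formation: 0.71 × 0.42 × 0.71 × 0.36 = 0.07622
Bayes factor = 0.0018648 / 0.07622 ≈ 0.0245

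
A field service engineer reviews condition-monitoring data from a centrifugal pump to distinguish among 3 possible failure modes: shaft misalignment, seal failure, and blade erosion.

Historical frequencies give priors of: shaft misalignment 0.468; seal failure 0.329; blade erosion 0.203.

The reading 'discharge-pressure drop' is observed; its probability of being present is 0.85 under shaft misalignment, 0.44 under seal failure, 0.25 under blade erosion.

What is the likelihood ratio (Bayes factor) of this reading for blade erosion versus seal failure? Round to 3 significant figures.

0.568

The Bayes factor is the ratio of the two likelihoods.
  blade erosion: 0.25
  seal failure: 0.44
Bayes factor = 0.25 / 0.44 ≈ 0.568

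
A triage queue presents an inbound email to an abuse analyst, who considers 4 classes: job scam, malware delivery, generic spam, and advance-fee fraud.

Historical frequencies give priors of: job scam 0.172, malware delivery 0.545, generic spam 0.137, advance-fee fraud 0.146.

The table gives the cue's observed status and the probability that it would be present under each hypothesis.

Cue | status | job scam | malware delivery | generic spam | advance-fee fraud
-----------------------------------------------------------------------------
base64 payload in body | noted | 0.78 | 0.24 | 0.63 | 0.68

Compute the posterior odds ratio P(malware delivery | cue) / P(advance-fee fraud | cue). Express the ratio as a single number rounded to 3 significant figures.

The normalizing constant cancels in an odds ratio, so compute prior × likelihood for the two hypotheses only:
  malware delivery: 0.545 × 0.24 = 0.1308
  advance-fee fraud: 0.146 × 0.68 = 0.09928
Odds(malware delivery : advance-fee fraud) = 0.1308 / 0.09928 ≈ 1.32.

1.32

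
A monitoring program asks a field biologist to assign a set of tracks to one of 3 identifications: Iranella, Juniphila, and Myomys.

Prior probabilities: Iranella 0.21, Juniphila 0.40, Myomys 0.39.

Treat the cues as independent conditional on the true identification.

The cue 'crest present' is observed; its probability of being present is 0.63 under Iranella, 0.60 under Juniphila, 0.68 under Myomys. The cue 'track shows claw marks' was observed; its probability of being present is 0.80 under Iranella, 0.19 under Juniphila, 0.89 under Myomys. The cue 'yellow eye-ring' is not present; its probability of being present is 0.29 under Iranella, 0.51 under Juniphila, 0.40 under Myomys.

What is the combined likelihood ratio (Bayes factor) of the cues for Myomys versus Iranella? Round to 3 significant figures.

Joint likelihood of the cue pattern under each hypothesis (using 1 − P(present | H) for each absent cue):
  Myomys: 0.68 × 0.89 × (1 − 0.40) = 0.36312
  Iranella: 0.63 × 0.80 × (1 − 0.29) = 0.35784
Bayes factor = 0.36312 / 0.35784 ≈ 1.01

1.01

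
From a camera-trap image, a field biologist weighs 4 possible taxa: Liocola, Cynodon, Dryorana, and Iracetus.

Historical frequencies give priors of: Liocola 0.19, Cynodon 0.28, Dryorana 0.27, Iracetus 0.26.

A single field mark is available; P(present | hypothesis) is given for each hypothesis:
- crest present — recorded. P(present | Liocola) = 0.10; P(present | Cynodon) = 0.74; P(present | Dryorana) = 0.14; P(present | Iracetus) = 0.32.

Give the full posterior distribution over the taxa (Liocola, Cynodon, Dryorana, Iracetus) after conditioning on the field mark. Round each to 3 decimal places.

0.055, 0.597, 0.109, 0.240

Multiply each prior by the likelihood of the field mark:
  Liocola: 0.19 × 0.10 = 0.019
  Cynodon: 0.28 × 0.74 = 0.2072
  Dryorana: 0.27 × 0.14 = 0.0378
  Iracetus: 0.26 × 0.32 = 0.0832
Normalizing constant Z = 0.019 + 0.2072 + 0.0378 + 0.0832 = 0.3472.
P(Liocola | evidence) = 0.019 / 0.3472 ≈ 0.055
P(Cynodon | evidence) = 0.2072 / 0.3472 ≈ 0.597
P(Dryorana | evidence) = 0.0378 / 0.3472 ≈ 0.109
P(Iracetus | evidence) = 0.0832 / 0.3472 ≈ 0.240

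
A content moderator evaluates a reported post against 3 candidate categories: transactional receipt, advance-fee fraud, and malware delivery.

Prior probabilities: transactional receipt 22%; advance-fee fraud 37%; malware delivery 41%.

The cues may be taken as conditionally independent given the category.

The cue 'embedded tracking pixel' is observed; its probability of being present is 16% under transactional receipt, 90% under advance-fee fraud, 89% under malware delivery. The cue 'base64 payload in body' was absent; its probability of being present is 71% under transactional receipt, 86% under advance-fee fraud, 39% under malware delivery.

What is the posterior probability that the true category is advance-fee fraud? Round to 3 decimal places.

0.167

By Bayes' rule with conditional independence, the unnormalized weight for each hypothesis is prior × ∏ likelihoods (using 1 − P(present | H) for each absent cue):
  transactional receipt: 0.22 × 0.16 × (1 − 0.71) = 0.010208
  advance-fee fraud: 0.37 × 0.90 × (1 − 0.86) = 0.04662
  malware delivery: 0.41 × 0.89 × (1 − 0.39) = 0.22259
Marginal likelihood of the evidence = 0.27942.
P(advance-fee fraud | evidence) = 0.04662 / 0.27942 ≈ 0.167.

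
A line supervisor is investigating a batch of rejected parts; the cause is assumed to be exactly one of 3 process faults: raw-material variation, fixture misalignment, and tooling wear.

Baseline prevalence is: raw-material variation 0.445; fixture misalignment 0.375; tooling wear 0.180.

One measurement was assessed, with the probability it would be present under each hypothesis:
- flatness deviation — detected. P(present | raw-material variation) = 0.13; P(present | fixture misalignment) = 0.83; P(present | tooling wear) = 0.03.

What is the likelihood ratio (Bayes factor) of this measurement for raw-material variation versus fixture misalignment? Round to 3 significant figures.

Likelihood of this measurement under each hypothesis:
  raw-material variation: 0.13
  fixture misalignment: 0.83
Bayes factor = 0.13 / 0.83 ≈ 0.157

0.157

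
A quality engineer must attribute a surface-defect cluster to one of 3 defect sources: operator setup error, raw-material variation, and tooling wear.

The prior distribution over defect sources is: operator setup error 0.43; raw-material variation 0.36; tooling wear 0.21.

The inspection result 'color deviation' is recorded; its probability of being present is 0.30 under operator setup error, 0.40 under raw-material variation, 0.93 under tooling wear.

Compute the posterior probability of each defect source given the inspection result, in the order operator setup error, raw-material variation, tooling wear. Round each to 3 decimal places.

0.275, 0.307, 0.417

For each hypothesis, the unnormalized posterior weight is prior × likelihood:
  operator setup error: 0.43 × 0.30 = 0.129
  raw-material variation: 0.36 × 0.40 = 0.144
  tooling wear: 0.21 × 0.93 = 0.1953
Marginal likelihood of the evidence = 0.4683.
P(operator setup error | evidence) = 0.129 / 0.4683 ≈ 0.275
P(raw-material variation | evidence) = 0.144 / 0.4683 ≈ 0.307
P(tooling wear | evidence) = 0.1953 / 0.4683 ≈ 0.417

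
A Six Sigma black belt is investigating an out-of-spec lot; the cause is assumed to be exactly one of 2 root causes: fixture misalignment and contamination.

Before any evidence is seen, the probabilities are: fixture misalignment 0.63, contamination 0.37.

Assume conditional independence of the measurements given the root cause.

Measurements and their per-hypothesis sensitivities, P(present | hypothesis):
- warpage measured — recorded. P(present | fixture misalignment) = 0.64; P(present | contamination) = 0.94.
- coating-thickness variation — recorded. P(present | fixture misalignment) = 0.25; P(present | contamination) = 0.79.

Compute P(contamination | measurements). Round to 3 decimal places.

For each hypothesis, the unnormalized posterior weight is prior × product of the measurement likelihoods:
  fixture misalignment: 0.63 × 0.64 × 0.25 = 0.1008
  contamination: 0.37 × 0.94 × 0.79 = 0.27476
Marginal likelihood of the evidence = 0.37556.
P(contamination | evidence) = 0.27476 / 0.37556 ≈ 0.732.

0.732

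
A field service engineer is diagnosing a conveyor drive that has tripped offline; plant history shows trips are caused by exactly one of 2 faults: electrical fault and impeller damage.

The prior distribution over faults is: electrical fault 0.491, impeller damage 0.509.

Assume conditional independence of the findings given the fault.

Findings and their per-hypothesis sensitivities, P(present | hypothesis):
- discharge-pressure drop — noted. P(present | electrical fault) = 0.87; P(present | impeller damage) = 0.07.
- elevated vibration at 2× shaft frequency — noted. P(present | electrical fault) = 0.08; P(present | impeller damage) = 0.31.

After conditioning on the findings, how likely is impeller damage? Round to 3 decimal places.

0.244

By Bayes' rule with conditional independence, the unnormalized weight for each hypothesis is prior × ∏ likelihoods:
  electrical fault: 0.491 × 0.87 × 0.08 = 0.034174
  impeller damage: 0.509 × 0.07 × 0.31 = 0.011045
Normalizing constant Z = 0.034174 + 0.011045 = 0.045219.
P(impeller damage | evidence) = 0.011045 / 0.045219 ≈ 0.244.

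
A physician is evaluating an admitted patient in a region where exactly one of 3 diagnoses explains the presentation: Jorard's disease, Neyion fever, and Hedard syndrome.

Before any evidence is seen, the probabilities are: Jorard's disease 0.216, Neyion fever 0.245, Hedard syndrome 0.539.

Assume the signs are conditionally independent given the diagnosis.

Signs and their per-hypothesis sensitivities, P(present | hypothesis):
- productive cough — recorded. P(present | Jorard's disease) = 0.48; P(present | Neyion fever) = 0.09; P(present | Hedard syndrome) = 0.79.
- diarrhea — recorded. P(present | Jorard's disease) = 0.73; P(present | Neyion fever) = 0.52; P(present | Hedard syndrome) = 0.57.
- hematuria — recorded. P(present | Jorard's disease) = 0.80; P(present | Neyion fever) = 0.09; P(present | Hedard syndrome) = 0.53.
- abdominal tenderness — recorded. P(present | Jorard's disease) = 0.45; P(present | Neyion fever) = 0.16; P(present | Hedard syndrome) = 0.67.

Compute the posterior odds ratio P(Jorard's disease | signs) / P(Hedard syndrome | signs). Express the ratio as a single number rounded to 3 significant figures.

0.316

The normalizing constant cancels in an odds ratio, so compute prior × likelihood for the two hypotheses only:
  Jorard's disease: 0.216 × 0.48 × 0.73 × 0.80 × 0.45 = 0.027247
  Hedard syndrome: 0.539 × 0.79 × 0.57 × 0.53 × 0.67 = 0.086187
Odds(Jorard's disease : Hedard syndrome) = 0.027247 / 0.086187 ≈ 0.316.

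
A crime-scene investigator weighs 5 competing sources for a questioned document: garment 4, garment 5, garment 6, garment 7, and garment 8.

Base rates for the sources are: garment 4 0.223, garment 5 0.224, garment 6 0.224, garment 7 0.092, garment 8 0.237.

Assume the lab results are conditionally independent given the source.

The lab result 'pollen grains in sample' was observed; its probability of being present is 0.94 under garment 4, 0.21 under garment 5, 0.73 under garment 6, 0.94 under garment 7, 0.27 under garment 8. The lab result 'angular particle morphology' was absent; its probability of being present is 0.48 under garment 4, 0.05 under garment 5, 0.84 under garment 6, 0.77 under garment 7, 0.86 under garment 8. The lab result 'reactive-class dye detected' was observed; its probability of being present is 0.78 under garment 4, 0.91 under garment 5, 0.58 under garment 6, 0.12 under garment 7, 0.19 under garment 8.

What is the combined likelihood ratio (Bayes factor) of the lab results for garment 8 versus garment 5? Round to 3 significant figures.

The Bayes factor is the ratio of the joint likelihoods of the lab result pattern under the two hypotheses (using 1 − P(present | H) for each absent lab result).
  garment 8: 0.27 × (1 − 0.86) × 0.19 = 0.007182
  garment 5: 0.21 × (1 − 0.05) × 0.91 = 0.18154
Bayes factor = 0.007182 / 0.18154 ≈ 0.0396

0.0396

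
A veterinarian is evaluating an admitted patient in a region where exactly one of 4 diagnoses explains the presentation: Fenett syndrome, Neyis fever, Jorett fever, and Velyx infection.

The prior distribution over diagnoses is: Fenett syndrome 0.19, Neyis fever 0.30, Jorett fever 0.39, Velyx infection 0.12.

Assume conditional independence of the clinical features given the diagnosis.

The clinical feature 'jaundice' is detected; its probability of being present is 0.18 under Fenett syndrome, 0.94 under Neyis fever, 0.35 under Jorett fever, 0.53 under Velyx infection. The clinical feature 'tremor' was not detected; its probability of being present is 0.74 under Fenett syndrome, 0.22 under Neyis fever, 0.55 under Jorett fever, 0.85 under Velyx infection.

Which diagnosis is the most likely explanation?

For each hypothesis, the unnormalized posterior weight is prior × product of the clinical feature likelihoods (using 1 − P(present | H) for each absent clinical feature):
  Fenett syndrome: 0.19 × 0.18 × (1 − 0.74) = 0.008892
  Neyis fever: 0.30 × 0.94 × (1 − 0.22) = 0.21996
  Jorett fever: 0.39 × 0.35 × (1 − 0.55) = 0.061425
  Velyx infection: 0.12 × 0.53 × (1 − 0.85) = 0.00954
Marginal likelihood of the evidence = 0.29982.
P(Fenett syndrome | evidence) ≈ 0.008892 / 0.29982 ≈ 0.030
P(Neyis fever | evidence) ≈ 0.21996 / 0.29982 ≈ 0.734
P(Jorett fever | evidence) ≈ 0.061425 / 0.29982 ≈ 0.205
P(Velyx infection | evidence) ≈ 0.00954 / 0.29982 ≈ 0.032
The largest is 0.734, so Neyis fever is most probable.

Neyis fever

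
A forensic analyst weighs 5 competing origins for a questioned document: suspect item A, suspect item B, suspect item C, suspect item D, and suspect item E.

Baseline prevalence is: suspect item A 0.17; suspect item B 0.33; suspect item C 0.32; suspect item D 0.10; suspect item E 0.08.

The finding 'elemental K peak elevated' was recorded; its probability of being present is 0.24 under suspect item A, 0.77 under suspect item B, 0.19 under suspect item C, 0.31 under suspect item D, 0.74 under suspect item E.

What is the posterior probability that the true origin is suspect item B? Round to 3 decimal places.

0.570

Multiply each prior by the likelihood of the finding:
  suspect item A: 0.17 × 0.24 = 0.0408
  suspect item B: 0.33 × 0.77 = 0.2541
  suspect item C: 0.32 × 0.19 = 0.0608
  suspect item D: 0.10 × 0.31 = 0.031
  suspect item E: 0.08 × 0.74 = 0.0592
Marginal likelihood of the evidence = 0.4459.
P(suspect item B | evidence) = 0.2541 / 0.4459 ≈ 0.570.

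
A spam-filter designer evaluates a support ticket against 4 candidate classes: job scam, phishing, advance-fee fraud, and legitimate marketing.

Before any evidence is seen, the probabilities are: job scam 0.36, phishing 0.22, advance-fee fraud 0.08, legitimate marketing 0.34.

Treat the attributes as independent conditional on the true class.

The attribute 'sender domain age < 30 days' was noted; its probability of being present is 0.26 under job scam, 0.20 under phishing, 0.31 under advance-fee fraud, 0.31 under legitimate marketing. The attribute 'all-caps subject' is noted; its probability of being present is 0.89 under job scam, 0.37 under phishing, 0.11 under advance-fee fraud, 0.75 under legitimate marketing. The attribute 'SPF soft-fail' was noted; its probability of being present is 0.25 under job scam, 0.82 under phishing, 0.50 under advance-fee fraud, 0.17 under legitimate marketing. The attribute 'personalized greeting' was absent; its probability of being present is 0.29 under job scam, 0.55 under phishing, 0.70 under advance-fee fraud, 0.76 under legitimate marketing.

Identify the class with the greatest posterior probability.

Multiply each prior by the joint likelihood of the attribute pattern (using 1 − P(present | H) for each absent attribute):
  job scam: 0.36 × 0.26 × 0.89 × 0.25 × (1 − 0.29) = 0.014786
  phishing: 0.22 × 0.20 × 0.37 × 0.82 × (1 − 0.55) = 0.0060073
  advance-fee fraud: 0.08 × 0.31 × 0.11 × 0.50 × (1 − 0.70) = 0.0004092
  legitimate marketing: 0.34 × 0.31 × 0.75 × 0.17 × (1 − 0.76) = 0.0032252
Normalizing constant Z = 0.014786 + 0.0060073 + 0.0004092 + 0.0032252 = 0.024428.
P(job scam | evidence) ≈ 0.014786 / 0.024428 ≈ 0.605
P(phishing | evidence) ≈ 0.0060073 / 0.024428 ≈ 0.246
P(advance-fee fraud | evidence) ≈ 0.0004092 / 0.024428 ≈ 0.017
P(legitimate marketing | evidence) ≈ 0.0032252 / 0.024428 ≈ 0.132
The largest is 0.605, so job scam is most probable.

job scam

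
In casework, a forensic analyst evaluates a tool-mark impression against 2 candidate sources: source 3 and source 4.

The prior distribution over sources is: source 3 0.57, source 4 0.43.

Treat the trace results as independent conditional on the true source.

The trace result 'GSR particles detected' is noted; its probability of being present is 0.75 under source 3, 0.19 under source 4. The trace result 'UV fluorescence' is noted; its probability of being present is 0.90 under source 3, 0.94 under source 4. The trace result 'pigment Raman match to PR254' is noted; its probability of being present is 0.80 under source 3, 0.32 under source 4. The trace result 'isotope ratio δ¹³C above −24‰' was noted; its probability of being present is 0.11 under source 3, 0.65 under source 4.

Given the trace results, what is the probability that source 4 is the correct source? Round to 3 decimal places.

Multiply each prior by the joint likelihood of the trace result pattern:
  source 3: 0.57 × 0.75 × 0.90 × 0.80 × 0.11 = 0.033858
  source 4: 0.43 × 0.19 × 0.94 × 0.32 × 0.65 = 0.015974
Marginal likelihood of the evidence = 0.049832.
P(source 4 | evidence) = 0.015974 / 0.049832 ≈ 0.321.

0.321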